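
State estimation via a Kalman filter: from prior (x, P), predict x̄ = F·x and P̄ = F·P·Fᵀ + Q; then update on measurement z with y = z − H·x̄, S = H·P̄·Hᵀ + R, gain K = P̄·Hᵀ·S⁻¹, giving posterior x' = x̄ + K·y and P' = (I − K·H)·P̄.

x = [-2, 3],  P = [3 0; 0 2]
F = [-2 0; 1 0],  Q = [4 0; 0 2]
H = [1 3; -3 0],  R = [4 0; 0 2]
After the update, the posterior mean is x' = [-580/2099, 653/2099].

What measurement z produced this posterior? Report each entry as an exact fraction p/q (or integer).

x̄ = F·x = [4, -2]
P̄ = F·P·Fᵀ + Q = [16 -6; -6 5]
S = H·P̄·Hᵀ + R = [29 6; 6 146]
K = P̄·Hᵀ·S⁻¹ = [-2/2099 -690/2099; 603/2099 234/2099]
x' − x̄ = [-8976/2099, 4851/2099] = K·y
y = (KᵀK)⁻¹·Kᵀ·(x' − x̄) = [3, 13]
z = y + H·x̄ = [3, 13] + [-2, -12] = [1, 1]

z = [1, 1]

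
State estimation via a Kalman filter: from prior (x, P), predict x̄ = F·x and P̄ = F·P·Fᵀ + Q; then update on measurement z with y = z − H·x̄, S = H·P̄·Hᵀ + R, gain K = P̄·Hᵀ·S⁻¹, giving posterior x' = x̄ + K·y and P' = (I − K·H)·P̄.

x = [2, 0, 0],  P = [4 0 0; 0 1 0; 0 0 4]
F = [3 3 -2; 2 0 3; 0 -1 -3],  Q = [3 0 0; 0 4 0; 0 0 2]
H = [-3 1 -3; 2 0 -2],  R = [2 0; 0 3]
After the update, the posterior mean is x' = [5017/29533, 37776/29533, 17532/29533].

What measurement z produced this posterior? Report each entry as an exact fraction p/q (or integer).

z = [-1, -1]

x̄ = F·x = [6, 4, 0]
P̄ = F·P·Fᵀ + Q = [64 0 21; 0 56 -36; 21 -36 39]
S = H·P̄·Hᵀ + R = [1579 -78; -78 247]
K = P̄·Hᵀ·S⁻¹ = [-4329/29533 115904/383929; 3548/29533 126480/383929; -4320/29533 -73692/383929]
x' − x̄ = [-172181/29533, -80356/29533, 17532/29533] = K·y
y = (KᵀK)⁻¹·Kᵀ·(x' − x̄) = [13, -13]
z = y + H·x̄ = [13, -13] + [-14, 12] = [-1, -1]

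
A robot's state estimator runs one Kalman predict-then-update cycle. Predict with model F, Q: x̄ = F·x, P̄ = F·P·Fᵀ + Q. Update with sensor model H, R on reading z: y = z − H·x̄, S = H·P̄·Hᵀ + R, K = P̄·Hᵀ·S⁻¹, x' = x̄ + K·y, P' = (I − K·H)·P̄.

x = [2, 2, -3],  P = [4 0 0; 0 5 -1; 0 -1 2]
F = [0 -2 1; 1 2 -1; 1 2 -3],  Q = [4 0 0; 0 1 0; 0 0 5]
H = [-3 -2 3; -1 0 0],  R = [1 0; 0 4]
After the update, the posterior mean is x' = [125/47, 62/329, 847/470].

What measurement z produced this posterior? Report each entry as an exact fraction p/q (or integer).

z = [-3, -3]

x̄ = F·x = [-7, 9, 15]
P̄ = F·P·Fᵀ + Q = [30 -26 -34; -26 31 38; -34 38 59]
S = H·P̄·Hᵀ + R = [770 140; 140 34]
K = P̄·Hᵀ·S⁻¹ = [-4/47 -25/47; 39/329 13/47; 153/470 -16/47]
x' − x̄ = [454/47, -2899/329, -6203/470] = K·y
y = (KᵀK)⁻¹·Kᵀ·(x' − x̄) = [-51, -10]
z = y + H·x̄ = [-51, -10] + [48, 7] = [-3, -3]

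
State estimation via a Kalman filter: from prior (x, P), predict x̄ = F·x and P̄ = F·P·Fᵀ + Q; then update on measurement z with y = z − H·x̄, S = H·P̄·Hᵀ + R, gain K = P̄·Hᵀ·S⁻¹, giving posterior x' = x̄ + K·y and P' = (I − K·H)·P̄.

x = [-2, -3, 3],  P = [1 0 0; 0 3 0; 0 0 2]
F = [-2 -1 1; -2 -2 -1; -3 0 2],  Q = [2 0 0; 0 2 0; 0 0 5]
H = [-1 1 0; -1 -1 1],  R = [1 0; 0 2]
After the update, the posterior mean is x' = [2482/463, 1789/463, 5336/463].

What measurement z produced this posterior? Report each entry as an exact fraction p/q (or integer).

x̄ = F·x = [10, 7, 12]
P̄ = F·P·Fᵀ + Q = [11 8 10; 8 20 2; 10 2 22]
S = H·P̄·Hᵀ + R = [16 -17; -17 47]
K = P̄·Hᵀ·S⁻¹ = [-294/463 -195/463; 122/463 -212/463; -206/463 24/463]
x' − x̄ = [-2148/463, -1452/463, -220/463] = K·y
y = (KᵀK)⁻¹·Kᵀ·(x' − x̄) = [2, 8]
z = y + H·x̄ = [2, 8] + [-3, -5] = [-1, 3]

z = [-1, 3]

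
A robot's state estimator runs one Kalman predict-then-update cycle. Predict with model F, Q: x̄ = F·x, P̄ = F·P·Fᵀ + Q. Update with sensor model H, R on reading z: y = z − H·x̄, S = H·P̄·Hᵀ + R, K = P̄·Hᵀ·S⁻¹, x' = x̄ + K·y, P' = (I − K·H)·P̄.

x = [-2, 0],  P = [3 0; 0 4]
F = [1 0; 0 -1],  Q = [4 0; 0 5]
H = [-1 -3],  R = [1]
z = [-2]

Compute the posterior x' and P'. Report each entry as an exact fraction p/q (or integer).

x' = [-150/89, 108/89]
P' = [574/89 -189/89; -189/89 72/89]

x̄ = F·x = [-2, 0]
P̄ = F·P·Fᵀ + Q = [7 0; 0 9]
y = z − H·x̄ = [-4]
S = H·P̄·Hᵀ + R = [89]
K = P̄·Hᵀ·S⁻¹ = [-7/89; -27/89]
x' = x̄ + K·y = [-150/89, 108/89]
P' = (I − K·H)·P̄ = [574/89 -189/89; -189/89 72/89]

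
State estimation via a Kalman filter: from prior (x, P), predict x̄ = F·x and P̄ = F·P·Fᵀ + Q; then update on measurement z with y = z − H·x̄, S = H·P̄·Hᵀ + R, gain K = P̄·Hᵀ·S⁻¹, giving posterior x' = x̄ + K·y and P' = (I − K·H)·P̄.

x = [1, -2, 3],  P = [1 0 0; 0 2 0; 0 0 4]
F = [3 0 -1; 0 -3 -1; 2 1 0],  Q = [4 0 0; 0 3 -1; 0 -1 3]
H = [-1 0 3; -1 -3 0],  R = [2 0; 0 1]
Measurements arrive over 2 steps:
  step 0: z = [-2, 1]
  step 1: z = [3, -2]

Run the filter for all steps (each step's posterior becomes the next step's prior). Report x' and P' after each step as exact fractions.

step 0: x' = [-12063/5806, 2217/5806, -7467/5806], P' = [139021/11612 -45697/11612 47949/11612; -45697/11612 16301/11612 -15785/11612; 47949/11612 -15785/11612 18981/11612]
step 1: x' = [-2332334/99215513, 135378981/198431026, 90571867/99215513], P' = [880747730/99215513 -279661182/99215513 308941874/99215513; -279661182/99215513 199077693/198431026 -98194974/99215513; 308941874/99215513 -98194974/99215513 129386684/99215513]

step 0: x̄ = F·x = [0, 3, 0]
step 0: P̄ = F·P·Fᵀ + Q = [17 4 6; 4 25 -7; 6 -7 9]
step 0: y = z − H·x̄ = [-2, 10]
step 0: S = H·P̄·Hᵀ + R = [64 74; 74 267]
step 0: K = P̄·Hᵀ·S⁻¹ = [2413/11612 -965/5806; -829/11612 -1603/5806; 4497/11612 -297/5806]
step 0: x' = x̄ + K·y = [-12063/5806, 2217/5806, -7467/5806]
step 0: P' = (I − K·H)·P̄ = [139021/11612 -45697/11612 47949/11612; -45697/11612 16301/11612 -15785/11612; 47949/11612 -15785/11612 18981/11612]
step 1: x̄ = F·x = [-14361/2903, 408/2903, -21909/5806]
step 1: P̄ = F·P·Fᵀ + Q = [257231/2903 59763/2903 308461/5806; 59763/2903 26454/2903 66777/5806; 308461/5806 66777/5806 424433/11612]
step 1: y = z − H·x̄ = [54423/5806, -18943/2903]
step 1: S = H·P̄·Hᵀ + R = [1170513/11612 -326668/2903; -326668/2903 856798/2903]
step 1: K = P̄·Hᵀ·S⁻¹ = [23038946/99215513 -41764184/99215513; -7461870/99215513 -37910715/198431026; 39609089/99215513 -14356952/99215513]
step 1: x' = x̄ + K·y = [-2332334/99215513, 135378981/198431026, 90571867/99215513]
step 1: P' = (I − K·H)·P̄ = [880747730/99215513 -279661182/99215513 308941874/99215513; -279661182/99215513 199077693/198431026 -98194974/99215513; 308941874/99215513 -98194974/99215513 129386684/99215513]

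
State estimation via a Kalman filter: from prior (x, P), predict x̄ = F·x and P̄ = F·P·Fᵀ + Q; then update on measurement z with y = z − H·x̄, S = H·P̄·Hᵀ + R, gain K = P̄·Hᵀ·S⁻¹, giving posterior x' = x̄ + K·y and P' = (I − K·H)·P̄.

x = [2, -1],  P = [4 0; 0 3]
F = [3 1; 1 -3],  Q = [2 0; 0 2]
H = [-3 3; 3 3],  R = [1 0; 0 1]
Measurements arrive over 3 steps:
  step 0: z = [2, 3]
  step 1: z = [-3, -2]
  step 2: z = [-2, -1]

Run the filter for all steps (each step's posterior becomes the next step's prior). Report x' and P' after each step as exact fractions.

step 0: x' = [75449/436789, 366809/436789], P' = [24233/436789 3/436789; 3/436789 24225/436789]
step 1: x' = [6830/35569, -23464/27109], P' = [1934/35569 0; 0 1474/27109]
step 2: x' = [331214522900/2110758817069, -907015058800/2110758817069], P' = [114758042634/2110758817069 300/2110758817069; 300/2110758817069 114758041834/2110758817069]

step 0: x̄ = F·x = [5, 5]
step 0: P̄ = F·P·Fᵀ + Q = [41 3; 3 33]
step 0: y = z − H·x̄ = [2, -27]
step 0: S = H·P̄·Hᵀ + R = [613 -72; -72 721]
step 0: K = P̄·Hᵀ·S⁻¹ = [-72690/436789 72708/436789; 72666/436789 72684/436789]
step 0: x' = x̄ + K·y = [75449/436789, 366809/436789]
step 0: P' = (I − K·H)·P̄ = [24233/436789 3/436789; 3/436789 24225/436789]
step 1: x̄ = F·x = [1028/757, -1354/577]
step 1: P̄ = F·P·Fᵀ + Q = [1934/757 0; 0 1474/577]
step 1: y = z − H·x̄ = [3544035/436789, 421888/436789]
step 1: S = H·P̄·Hᵀ + R = [20522413/436789 -900/436789; -900/436789 20522413/436789]
step 1: K = P̄·Hᵀ·S⁻¹ = [-5802/35569 5802/35569; 4422/27109 4422/27109]
step 1: x' = x̄ + K·y = [6830/35569, -23464/27109]
step 1: P' = (I − K·H)·P̄ = [1934/35569 0; 0 1474/27109]
step 2: x̄ = F·x = [-279127606/964240021, 2688927518/964240021]
step 2: P̄ = F·P·Fᵀ + Q = [2452768002/964240021 300/964240021; 300/964240021 2452767202/964240021]
step 2: y = z − H·x̄ = [-10832645414/964240021, -8193639757/964240021]
step 2: S = H·P̄·Hᵀ + R = [45114051457/964240021 -7200/964240021; -7200/964240021 45114062257/964240021]
step 2: K = P̄·Hᵀ·S⁻¹ = [-344274127002/2110758817069 344274128802/2110758817069; 344274124602/2110758817069 344274126402/2110758817069]
step 2: x' = x̄ + K·y = [331214522900/2110758817069, -907015058800/2110758817069]
step 2: P' = (I − K·H)·P̄ = [114758042634/2110758817069 300/2110758817069; 300/2110758817069 114758041834/2110758817069]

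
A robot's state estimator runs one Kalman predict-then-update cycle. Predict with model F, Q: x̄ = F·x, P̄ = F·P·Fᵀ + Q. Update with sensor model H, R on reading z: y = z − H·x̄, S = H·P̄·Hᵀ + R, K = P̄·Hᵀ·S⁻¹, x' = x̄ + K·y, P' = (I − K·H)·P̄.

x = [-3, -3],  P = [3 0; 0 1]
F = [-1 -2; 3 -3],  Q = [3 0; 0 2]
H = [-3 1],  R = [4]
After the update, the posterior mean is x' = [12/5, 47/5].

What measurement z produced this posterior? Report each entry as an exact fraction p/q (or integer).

x̄ = F·x = [9, 0]
P̄ = F·P·Fᵀ + Q = [10 -3; -3 38]
S = H·P̄·Hᵀ + R = [150]
K = P̄·Hᵀ·S⁻¹ = [-11/50; 47/150]
x' − x̄ = [-33/5, 47/5] = K·y
y = (KᵀK)⁻¹·Kᵀ·(x' − x̄) = [30]
z = y + H·x̄ = [30] + [-27] = [3]

z = [3]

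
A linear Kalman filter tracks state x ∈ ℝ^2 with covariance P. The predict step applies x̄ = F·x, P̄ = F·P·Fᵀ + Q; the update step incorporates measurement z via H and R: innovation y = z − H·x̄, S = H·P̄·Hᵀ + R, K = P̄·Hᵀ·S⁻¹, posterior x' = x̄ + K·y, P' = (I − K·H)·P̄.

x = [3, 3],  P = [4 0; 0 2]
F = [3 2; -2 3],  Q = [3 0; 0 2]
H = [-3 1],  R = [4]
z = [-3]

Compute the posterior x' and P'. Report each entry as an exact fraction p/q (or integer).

x̄ = F·x = [15, 3]
P̄ = F·P·Fᵀ + Q = [47 -12; -12 36]
y = z − H·x̄ = [39]
S = H·P̄·Hᵀ + R = [535]
K = P̄·Hᵀ·S⁻¹ = [-153/535; 72/535]
x' = x̄ + K·y = [2058/535, 4413/535]
P' = (I − K·H)·P̄ = [1736/535 4596/535; 4596/535 14076/535]

x' = [2058/535, 4413/535]
P' = [1736/535 4596/535; 4596/535 14076/535]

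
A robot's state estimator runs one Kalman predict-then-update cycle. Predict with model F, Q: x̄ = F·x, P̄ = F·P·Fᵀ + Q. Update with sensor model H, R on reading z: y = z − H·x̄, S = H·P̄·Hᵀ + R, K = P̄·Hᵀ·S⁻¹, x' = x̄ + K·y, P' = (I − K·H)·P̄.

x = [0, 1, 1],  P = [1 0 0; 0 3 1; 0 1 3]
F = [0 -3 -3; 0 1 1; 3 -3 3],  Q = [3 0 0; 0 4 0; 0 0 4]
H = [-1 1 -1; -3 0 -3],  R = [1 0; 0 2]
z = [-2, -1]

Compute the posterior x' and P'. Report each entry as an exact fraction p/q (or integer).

x' = [5367/9694, -6398/4847, -1519/9694]
P' = [184107/9694 -6168/4847 -185661/9694; -6168/4847 5028/4847 7056/4847; -185661/9694 7056/4847 189287/9694]

x̄ = F·x = [-6, 2, 0]
P̄ = F·P·Fᵀ + Q = [75 -24 0; -24 12 0; 0 0 49]
y = z − H·x̄ = [-10, -19]
S = H·P̄·Hᵀ + R = [185 444; 444 1118]
K = P̄·Hᵀ·S⁻¹ = [-5391/4847 63/262; 4140/4847 -36/131; 5243/4847 -147/262]
x' = x̄ + K·y = [5367/9694, -6398/4847, -1519/9694]
P' = (I − K·H)·P̄ = [184107/9694 -6168/4847 -185661/9694; -6168/4847 5028/4847 7056/4847; -185661/9694 7056/4847 189287/9694]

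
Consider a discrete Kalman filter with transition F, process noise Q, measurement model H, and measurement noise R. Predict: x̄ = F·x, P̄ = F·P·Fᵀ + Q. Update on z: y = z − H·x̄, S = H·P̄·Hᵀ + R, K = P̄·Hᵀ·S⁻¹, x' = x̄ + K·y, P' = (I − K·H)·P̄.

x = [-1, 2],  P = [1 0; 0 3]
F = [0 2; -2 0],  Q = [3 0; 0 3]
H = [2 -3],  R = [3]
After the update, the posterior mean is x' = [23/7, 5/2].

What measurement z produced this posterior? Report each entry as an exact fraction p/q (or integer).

x̄ = F·x = [4, 2]
P̄ = F·P·Fᵀ + Q = [15 0; 0 7]
S = H·P̄·Hᵀ + R = [126]
K = P̄·Hᵀ·S⁻¹ = [5/21; -1/6]
x' − x̄ = [-5/7, 1/2] = K·y
y = (KᵀK)⁻¹·Kᵀ·(x' − x̄) = [-3]
z = y + H·x̄ = [-3] + [2] = [-1]

z = [-1]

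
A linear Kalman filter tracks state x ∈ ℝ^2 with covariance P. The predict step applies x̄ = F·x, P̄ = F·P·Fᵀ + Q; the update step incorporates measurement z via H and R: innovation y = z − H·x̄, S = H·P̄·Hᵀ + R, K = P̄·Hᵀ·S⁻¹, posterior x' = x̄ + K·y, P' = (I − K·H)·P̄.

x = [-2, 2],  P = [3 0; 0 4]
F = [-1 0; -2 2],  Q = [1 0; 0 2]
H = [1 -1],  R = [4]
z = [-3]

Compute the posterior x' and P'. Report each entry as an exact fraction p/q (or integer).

x' = [23/13, 68/13]
P' = [50/13 54/13; 54/13 102/13]

x̄ = F·x = [2, 8]
P̄ = F·P·Fᵀ + Q = [4 6; 6 30]
y = z − H·x̄ = [3]
S = H·P̄·Hᵀ + R = [26]
K = P̄·Hᵀ·S⁻¹ = [-1/13; -12/13]
x' = x̄ + K·y = [23/13, 68/13]
P' = (I − K·H)·P̄ = [50/13 54/13; 54/13 102/13]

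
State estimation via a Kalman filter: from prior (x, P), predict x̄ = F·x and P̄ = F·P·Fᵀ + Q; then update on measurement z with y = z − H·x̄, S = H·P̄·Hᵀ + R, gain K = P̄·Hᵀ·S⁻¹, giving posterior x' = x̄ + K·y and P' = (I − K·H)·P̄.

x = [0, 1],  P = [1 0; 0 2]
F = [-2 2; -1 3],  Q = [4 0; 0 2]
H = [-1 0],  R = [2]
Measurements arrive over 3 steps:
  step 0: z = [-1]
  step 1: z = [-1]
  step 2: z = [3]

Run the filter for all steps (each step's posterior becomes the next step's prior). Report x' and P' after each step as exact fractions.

step 0: x̄ = F·x = [2, 3]
step 0: P̄ = F·P·Fᵀ + Q = [16 14; 14 21]
step 0: y = z − H·x̄ = [1]
step 0: S = H·P̄·Hᵀ + R = [18]
step 0: K = P̄·Hᵀ·S⁻¹ = [-8/9; -7/9]
step 0: x' = x̄ + K·y = [10/9, 20/9]
step 0: P' = (I − K·H)·P̄ = [16/9 14/9; 14/9 91/9]
step 1: x̄ = F·x = [20/9, 50/9]
step 1: P̄ = F·P·Fᵀ + Q = [352/9 466/9; 466/9 769/9]
step 1: y = z − H·x̄ = [11/9]
step 1: S = H·P̄·Hᵀ + R = [370/9]
step 1: K = P̄·Hᵀ·S⁻¹ = [-176/185; -233/185]
step 1: x' = x̄ + K·y = [196/185, 743/185]
step 1: P' = (I − K·H)·P̄ = [352/185 466/185; 466/185 3743/185]
step 2: x̄ = F·x = [1094/185, 2033/185]
step 2: P̄ = F·P·Fᵀ + Q = [13392/185 19434/185; 19434/185 31613/185]
step 2: y = z − H·x̄ = [1649/185]
step 2: S = H·P̄·Hᵀ + R = [13762/185]
step 2: K = P̄·Hᵀ·S⁻¹ = [-6696/6881; -9717/6881]
step 2: x' = x̄ + K·y = [-18994/6881, -10996/6881]
step 2: P' = (I − K·H)·P̄ = [13392/6881 19434/6881; 19434/6881 155075/6881]

step 0: x' = [10/9, 20/9], P' = [16/9 14/9; 14/9 91/9]
step 1: x' = [196/185, 743/185], P' = [352/185 466/185; 466/185 3743/185]
step 2: x' = [-18994/6881, -10996/6881], P' = [13392/6881 19434/6881; 19434/6881 155075/6881]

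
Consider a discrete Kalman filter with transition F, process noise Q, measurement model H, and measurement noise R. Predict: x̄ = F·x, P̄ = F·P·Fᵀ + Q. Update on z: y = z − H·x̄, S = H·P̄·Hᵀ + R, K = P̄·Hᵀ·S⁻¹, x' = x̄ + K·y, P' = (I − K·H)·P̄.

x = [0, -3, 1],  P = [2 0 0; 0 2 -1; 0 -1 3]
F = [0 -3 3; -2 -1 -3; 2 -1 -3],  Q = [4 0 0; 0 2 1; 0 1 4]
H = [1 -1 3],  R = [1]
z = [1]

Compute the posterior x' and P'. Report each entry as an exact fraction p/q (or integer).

x̄ = F·x = [12, 0, 0]
P̄ = F·P·Fᵀ + Q = [67 -27 -27; -27 33 16; -27 16 35]
y = z − H·x̄ = [-11]
S = H·P̄·Hᵀ + R = [212]
K = P̄·Hᵀ·S⁻¹ = [13/212; -3/53; 31/106]
x' = x̄ + K·y = [2401/212, 33/53, -341/106]
P' = (I − K·H)·P̄ = [14035/212 -1392/53 -3265/106; -1392/53 1713/53 1034/53; -3265/106 1034/53 894/53]

x' = [2401/212, 33/53, -341/106]
P' = [14035/212 -1392/53 -3265/106; -1392/53 1713/53 1034/53; -3265/106 1034/53 894/53]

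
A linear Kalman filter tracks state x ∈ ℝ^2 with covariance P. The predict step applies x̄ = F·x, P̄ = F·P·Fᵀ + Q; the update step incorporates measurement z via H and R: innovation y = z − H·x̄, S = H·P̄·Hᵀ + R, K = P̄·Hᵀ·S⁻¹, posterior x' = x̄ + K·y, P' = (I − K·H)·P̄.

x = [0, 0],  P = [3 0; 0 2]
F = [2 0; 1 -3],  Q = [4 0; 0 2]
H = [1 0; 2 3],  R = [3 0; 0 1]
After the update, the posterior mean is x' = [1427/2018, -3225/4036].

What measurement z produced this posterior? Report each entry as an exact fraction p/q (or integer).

x̄ = F·x = [0, 0]
P̄ = F·P·Fᵀ + Q = [16 6; 6 23]
S = H·P̄·Hᵀ + R = [19 50; 50 344]
K = P̄·Hᵀ·S⁻¹ = [751/1009 75/2018; -993/2018 1239/4036]
x' − x̄ = [1427/2018, -3225/4036] = K·y
y = (KᵀK)⁻¹·Kᵀ·(x' − x̄) = [1, -1]
z = y + H·x̄ = [1, -1] + [0, 0] = [1, -1]

z = [1, -1]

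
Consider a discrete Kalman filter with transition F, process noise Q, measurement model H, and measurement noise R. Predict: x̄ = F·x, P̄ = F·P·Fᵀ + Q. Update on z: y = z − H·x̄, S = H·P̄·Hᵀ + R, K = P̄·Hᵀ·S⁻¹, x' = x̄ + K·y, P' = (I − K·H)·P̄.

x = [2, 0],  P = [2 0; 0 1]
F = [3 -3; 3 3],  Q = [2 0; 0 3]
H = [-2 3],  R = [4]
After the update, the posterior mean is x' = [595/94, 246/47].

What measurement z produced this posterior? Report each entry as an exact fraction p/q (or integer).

x̄ = F·x = [6, 6]
P̄ = F·P·Fᵀ + Q = [29 9; 9 30]
S = H·P̄·Hᵀ + R = [282]
K = P̄·Hᵀ·S⁻¹ = [-31/282; 12/47]
x' − x̄ = [31/94, -36/47] = K·y
y = (KᵀK)⁻¹·Kᵀ·(x' − x̄) = [-3]
z = y + H·x̄ = [-3] + [6] = [3]

z = [3]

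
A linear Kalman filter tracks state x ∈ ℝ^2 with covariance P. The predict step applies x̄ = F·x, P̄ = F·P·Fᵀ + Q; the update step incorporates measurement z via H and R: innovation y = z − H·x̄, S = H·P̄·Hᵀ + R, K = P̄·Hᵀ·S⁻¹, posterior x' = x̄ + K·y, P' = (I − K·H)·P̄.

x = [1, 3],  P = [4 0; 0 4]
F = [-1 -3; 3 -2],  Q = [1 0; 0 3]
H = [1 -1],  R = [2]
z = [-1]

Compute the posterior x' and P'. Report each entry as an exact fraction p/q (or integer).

x̄ = F·x = [-10, -3]
P̄ = F·P·Fᵀ + Q = [41 12; 12 55]
y = z − H·x̄ = [6]
S = H·P̄·Hᵀ + R = [74]
K = P̄·Hᵀ·S⁻¹ = [29/74; -43/74]
x' = x̄ + K·y = [-283/37, -240/37]
P' = (I − K·H)·P̄ = [2193/74 2135/74; 2135/74 2221/74]

x' = [-283/37, -240/37]
P' = [2193/74 2135/74; 2135/74 2221/74]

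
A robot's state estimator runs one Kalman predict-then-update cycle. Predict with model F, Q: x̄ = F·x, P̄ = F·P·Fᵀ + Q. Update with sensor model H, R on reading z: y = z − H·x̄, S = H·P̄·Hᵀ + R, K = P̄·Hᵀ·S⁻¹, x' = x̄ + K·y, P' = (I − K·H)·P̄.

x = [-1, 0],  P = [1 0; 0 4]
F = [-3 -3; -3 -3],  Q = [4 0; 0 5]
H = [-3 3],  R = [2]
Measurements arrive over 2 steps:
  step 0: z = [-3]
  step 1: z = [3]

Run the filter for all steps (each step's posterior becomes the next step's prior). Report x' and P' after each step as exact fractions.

step 0: x' = [285/83, 204/83], P' = [3923/83 3915/83; 3915/83 3925/83]
step 1: x' = [-1503/83, -1422/83], P' = [141290/83 141282/83; 141282/83 141292/83]

step 0: x̄ = F·x = [3, 3]
step 0: P̄ = F·P·Fᵀ + Q = [49 45; 45 50]
step 0: y = z − H·x̄ = [-3]
step 0: S = H·P̄·Hᵀ + R = [83]
step 0: K = P̄·Hᵀ·S⁻¹ = [-12/83; 15/83]
step 0: x' = x̄ + K·y = [285/83, 204/83]
step 0: P' = (I − K·H)·P̄ = [3923/83 3915/83; 3915/83 3925/83]
step 1: x̄ = F·x = [-1467/83, -1467/83]
step 1: P̄ = F·P·Fᵀ + Q = [141434/83 141102/83; 141102/83 141517/83]
step 1: y = z − H·x̄ = [3]
step 1: S = H·P̄·Hᵀ + R = [83]
step 1: K = P̄·Hᵀ·S⁻¹ = [-12/83; 15/83]
step 1: x' = x̄ + K·y = [-1503/83, -1422/83]
step 1: P' = (I − K·H)·P̄ = [141290/83 141282/83; 141282/83 141292/83]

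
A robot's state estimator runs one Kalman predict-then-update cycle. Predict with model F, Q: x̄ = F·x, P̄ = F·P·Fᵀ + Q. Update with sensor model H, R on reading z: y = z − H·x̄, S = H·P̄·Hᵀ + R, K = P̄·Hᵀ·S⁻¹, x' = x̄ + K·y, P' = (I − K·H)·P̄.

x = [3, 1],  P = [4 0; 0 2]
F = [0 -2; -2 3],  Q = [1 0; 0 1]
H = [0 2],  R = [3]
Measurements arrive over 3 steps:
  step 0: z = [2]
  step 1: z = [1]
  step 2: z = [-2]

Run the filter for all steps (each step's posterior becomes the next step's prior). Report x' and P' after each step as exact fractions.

step 0: x̄ = F·x = [-2, -3]
step 0: P̄ = F·P·Fᵀ + Q = [9 -12; -12 35]
step 0: y = z − H·x̄ = [8]
step 0: S = H·P̄·Hᵀ + R = [143]
step 0: K = P̄·Hᵀ·S⁻¹ = [-24/143; 70/143]
step 0: x' = x̄ + K·y = [-478/143, 131/143]
step 0: P' = (I − K·H)·P̄ = [711/143 -36/143; -36/143 105/143]
step 1: x̄ = F·x = [-262/143, 1349/143]
step 1: P̄ = F·P·Fᵀ + Q = [563/143 -774/143; -774/143 4364/143]
step 1: y = z − H·x̄ = [-2555/143]
step 1: S = H·P̄·Hᵀ + R = [17885/143]
step 1: K = P̄·Hᵀ·S⁻¹ = [-1548/17885; 8728/17885]
step 1: x' = x̄ + K·y = [-2/7, 5/7]
step 1: P' = (I − K·H)·P̄ = [53657/17885 -2322/17885; -2322/17885 13092/17885]
step 2: x̄ = F·x = [-10/7, 19/7]
step 2: P̄ = F·P·Fᵀ + Q = [70253/17885 -17568/3577; -17568/3577 75641/3577]
step 2: y = z − H·x̄ = [-52/7]
step 2: S = H·P̄·Hᵀ + R = [313295/3577]
step 2: K = P̄·Hᵀ·S⁻¹ = [-35136/313295; 151282/313295]
step 2: x' = x̄ + K·y = [-186554/313295, -273437/313295]
step 2: P' = (I − K·H)·P̄ = [885503/313295 -52704/313295; -52704/313295 226923/313295]

step 0: x' = [-478/143, 131/143], P' = [711/143 -36/143; -36/143 105/143]
step 1: x' = [-2/7, 5/7], P' = [53657/17885 -2322/17885; -2322/17885 13092/17885]
step 2: x' = [-186554/313295, -273437/313295], P' = [885503/313295 -52704/313295; -52704/313295 226923/313295]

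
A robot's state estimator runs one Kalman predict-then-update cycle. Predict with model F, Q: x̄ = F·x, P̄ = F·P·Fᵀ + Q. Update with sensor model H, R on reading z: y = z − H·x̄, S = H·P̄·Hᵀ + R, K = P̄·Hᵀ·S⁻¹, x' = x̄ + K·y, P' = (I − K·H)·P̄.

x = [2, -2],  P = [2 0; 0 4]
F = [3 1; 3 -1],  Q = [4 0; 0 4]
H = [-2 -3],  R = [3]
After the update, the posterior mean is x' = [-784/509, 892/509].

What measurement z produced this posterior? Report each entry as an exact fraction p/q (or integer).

x̄ = F·x = [4, 8]
P̄ = F·P·Fᵀ + Q = [26 14; 14 26]
S = H·P̄·Hᵀ + R = [509]
K = P̄·Hᵀ·S⁻¹ = [-94/509; -106/509]
x' − x̄ = [-2820/509, -3180/509] = K·y
y = (KᵀK)⁻¹·Kᵀ·(x' − x̄) = [30]
z = y + H·x̄ = [30] + [-32] = [-2]

z = [-2]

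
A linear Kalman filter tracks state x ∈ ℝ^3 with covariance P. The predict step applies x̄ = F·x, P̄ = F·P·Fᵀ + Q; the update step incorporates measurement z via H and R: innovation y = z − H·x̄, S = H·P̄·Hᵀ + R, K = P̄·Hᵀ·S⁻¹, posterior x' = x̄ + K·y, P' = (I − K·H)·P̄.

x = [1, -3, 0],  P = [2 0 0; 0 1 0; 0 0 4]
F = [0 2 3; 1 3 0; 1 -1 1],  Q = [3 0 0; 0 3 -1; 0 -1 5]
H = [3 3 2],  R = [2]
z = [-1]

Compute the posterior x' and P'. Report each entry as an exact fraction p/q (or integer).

x̄ = F·x = [-6, -8, 4]
P̄ = F·P·Fᵀ + Q = [43 6 10; 6 14 -2; 10 -2 12]
y = z − H·x̄ = [33]
S = H·P̄·Hᵀ + R = [767]
K = P̄·Hᵀ·S⁻¹ = [167/767; 56/767; 48/767]
x' = x̄ + K·y = [909/767, -4288/767, 4652/767]
P' = (I − K·H)·P̄ = [5092/767 -4750/767 -346/767; -4750/767 7602/767 -4222/767; -346/767 -4222/767 6900/767]

x' = [909/767, -4288/767, 4652/767]
P' = [5092/767 -4750/767 -346/767; -4750/767 7602/767 -4222/767; -346/767 -4222/767 6900/767]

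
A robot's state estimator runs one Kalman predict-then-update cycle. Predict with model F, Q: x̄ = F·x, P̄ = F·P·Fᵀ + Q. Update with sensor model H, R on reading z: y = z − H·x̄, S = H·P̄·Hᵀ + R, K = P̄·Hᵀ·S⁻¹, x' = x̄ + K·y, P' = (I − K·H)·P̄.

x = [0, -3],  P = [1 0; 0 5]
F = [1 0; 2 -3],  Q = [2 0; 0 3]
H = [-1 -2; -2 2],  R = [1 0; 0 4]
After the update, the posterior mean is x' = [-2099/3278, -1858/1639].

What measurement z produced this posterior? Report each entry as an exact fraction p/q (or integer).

x̄ = F·x = [0, 9]
P̄ = F·P·Fᵀ + Q = [3 2; 2 52]
S = H·P̄·Hᵀ + R = [220 -198; -198 208]
K = P̄·Hᵀ·S⁻¹ = [-463/1639 -83/298; -562/1639 23/149]
x' − x̄ = [-2099/3278, -16609/1639] = K·y
y = (KᵀK)⁻¹·Kᵀ·(x' − x̄) = [21, -19]
z = y + H·x̄ = [21, -19] + [-18, 18] = [3, -1]

z = [3, -1]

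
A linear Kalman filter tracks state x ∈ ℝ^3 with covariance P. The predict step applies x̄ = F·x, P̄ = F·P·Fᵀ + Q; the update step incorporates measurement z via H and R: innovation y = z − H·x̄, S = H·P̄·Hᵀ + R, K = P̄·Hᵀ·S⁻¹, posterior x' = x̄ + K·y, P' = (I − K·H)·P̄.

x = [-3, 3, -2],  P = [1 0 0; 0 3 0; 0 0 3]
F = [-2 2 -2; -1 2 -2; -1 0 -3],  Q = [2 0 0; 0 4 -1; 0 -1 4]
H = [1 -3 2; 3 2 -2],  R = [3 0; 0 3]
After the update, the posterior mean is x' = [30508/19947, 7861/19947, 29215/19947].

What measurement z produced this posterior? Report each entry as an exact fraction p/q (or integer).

x̄ = F·x = [16, 13, 9]
P̄ = F·P·Fᵀ + Q = [30 26 20; 26 29 18; 20 18 32]
S = H·P̄·Hᵀ + R = [130 -134; -134 445]
K = P̄·Hᵀ·S⁻¹ = [5054/19947 6094/19947; 2275/39894 4825/19947; 8819/19947 4090/19947]
x' − x̄ = [-288644/19947, -251450/19947, -150308/19947] = K·y
y = (KᵀK)⁻¹·Kᵀ·(x' − x̄) = [8, -54]
z = y + H·x̄ = [8, -54] + [-5, 56] = [3, 2]

z = [3, 2]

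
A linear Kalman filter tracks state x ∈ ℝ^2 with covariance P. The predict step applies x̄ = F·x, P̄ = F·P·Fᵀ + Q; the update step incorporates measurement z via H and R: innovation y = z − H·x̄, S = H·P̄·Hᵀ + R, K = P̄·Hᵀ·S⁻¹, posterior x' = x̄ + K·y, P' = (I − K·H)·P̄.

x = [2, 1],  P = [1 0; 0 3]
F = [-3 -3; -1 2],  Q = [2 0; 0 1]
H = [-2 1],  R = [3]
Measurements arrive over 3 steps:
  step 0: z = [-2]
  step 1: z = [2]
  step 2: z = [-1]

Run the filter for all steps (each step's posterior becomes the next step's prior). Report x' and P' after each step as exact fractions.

step 0: x' = [-241/229, -880/229], P' = [421/229 569/229; 569/229 1270/229]
step 1: x' = [-73161/46691, -61643/46691], P' = [184727/140073 189748/140073; 189748/140073 438242/140073]
step 2: x' = [19770034/16508793, 20594501/16508793], P' = [21853480/16508793 22457783/16508793; 22457783/16508793 51523372/16508793]

step 0: x̄ = F·x = [-9, 0]
step 0: P̄ = F·P·Fᵀ + Q = [38 -15; -15 14]
step 0: y = z − H·x̄ = [-20]
step 0: S = H·P̄·Hᵀ + R = [229]
step 0: K = P̄·Hᵀ·S⁻¹ = [-91/229; 44/229]
step 0: x' = x̄ + K·y = [-241/229, -880/229]
step 0: P' = (I − K·H)·P̄ = [421/229 569/229; 569/229 1270/229]
step 1: x̄ = F·x = [3363/229, -1519/229]
step 1: P̄ = F·P·Fᵀ + Q = [25919/229 -8064/229; -8064/229 3454/229]
step 1: y = z − H·x̄ = [8703/229]
step 1: S = H·P̄·Hᵀ + R = [140073/229]
step 1: K = P̄·Hᵀ·S⁻¹ = [-59902/140073; 19582/140073]
step 1: x' = x̄ + K·y = [-73161/46691, -61643/46691]
step 1: P' = (I − K·H)·P̄ = [184727/140073 189748/140073; 189748/140073 438242/140073]
step 2: x̄ = F·x = [404412/46691, -50125/46691]
step 2: P̄ = F·P·Fᵀ + Q = [3100777/46691 -881505/46691; -881505/46691 439592/46691]
step 2: y = z − H·x̄ = [812258/46691]
step 2: S = H·P̄·Hᵀ + R = [16508793/46691]
step 2: K = P̄·Hᵀ·S⁻¹ = [-7083059/16508793; 2202602/16508793]
step 2: x' = x̄ + K·y = [19770034/16508793, 20594501/16508793]
step 2: P' = (I − K·H)·P̄ = [21853480/16508793 22457783/16508793; 22457783/16508793 51523372/16508793]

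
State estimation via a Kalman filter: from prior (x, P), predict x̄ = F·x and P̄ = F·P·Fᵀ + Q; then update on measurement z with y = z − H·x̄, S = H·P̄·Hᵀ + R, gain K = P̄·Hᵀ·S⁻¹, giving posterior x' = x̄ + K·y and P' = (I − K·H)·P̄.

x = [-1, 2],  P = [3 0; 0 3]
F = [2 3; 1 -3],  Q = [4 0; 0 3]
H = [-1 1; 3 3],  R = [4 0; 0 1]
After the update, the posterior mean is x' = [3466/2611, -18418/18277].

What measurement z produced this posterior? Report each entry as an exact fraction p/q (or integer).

x̄ = F·x = [4, -7]
P̄ = F·P·Fᵀ + Q = [43 -21; -21 33]
S = H·P̄·Hᵀ + R = [122 -30; -30 307]
K = P̄·Hᵀ·S⁻¹ = [-1262/2611 438/2611; 8829/18277 3006/18277]
x' − x̄ = [-6978/2611, 109521/18277] = K·y
y = (KᵀK)⁻¹·Kᵀ·(x' − x̄) = [9, 10]
z = y + H·x̄ = [9, 10] + [-11, -9] = [-2, 1]

z = [-2, 1]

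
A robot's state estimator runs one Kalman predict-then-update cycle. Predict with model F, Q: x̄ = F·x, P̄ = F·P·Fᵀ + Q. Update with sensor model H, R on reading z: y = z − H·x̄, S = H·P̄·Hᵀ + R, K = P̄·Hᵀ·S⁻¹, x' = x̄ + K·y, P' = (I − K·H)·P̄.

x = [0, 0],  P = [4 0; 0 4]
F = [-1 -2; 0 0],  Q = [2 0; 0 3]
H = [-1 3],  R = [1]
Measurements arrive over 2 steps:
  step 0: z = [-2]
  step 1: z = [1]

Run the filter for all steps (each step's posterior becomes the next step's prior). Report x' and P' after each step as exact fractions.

step 0: x̄ = F·x = [0, 0]
step 0: P̄ = F·P·Fᵀ + Q = [22 0; 0 3]
step 0: y = z − H·x̄ = [-2]
step 0: S = H·P̄·Hᵀ + R = [50]
step 0: K = P̄·Hᵀ·S⁻¹ = [-11/25; 9/50]
step 0: x' = x̄ + K·y = [22/25, -9/25]
step 0: P' = (I − K·H)·P̄ = [308/25 99/25; 99/25 69/50]
step 1: x̄ = F·x = [-4/25, 0]
step 1: P̄ = F·P·Fᵀ + Q = [892/25 0; 0 3]
step 1: y = z − H·x̄ = [21/25]
step 1: S = H·P̄·Hᵀ + R = [1592/25]
step 1: K = P̄·Hᵀ·S⁻¹ = [-223/398; 225/1592]
step 1: x' = x̄ + K·y = [-251/398, 189/1592]
step 1: P' = (I − K·H)·P̄ = [3122/199 2007/398; 2007/398 2751/1592]

step 0: x' = [22/25, -9/25], P' = [308/25 99/25; 99/25 69/50]
step 1: x' = [-251/398, 189/1592], P' = [3122/199 2007/398; 2007/398 2751/1592]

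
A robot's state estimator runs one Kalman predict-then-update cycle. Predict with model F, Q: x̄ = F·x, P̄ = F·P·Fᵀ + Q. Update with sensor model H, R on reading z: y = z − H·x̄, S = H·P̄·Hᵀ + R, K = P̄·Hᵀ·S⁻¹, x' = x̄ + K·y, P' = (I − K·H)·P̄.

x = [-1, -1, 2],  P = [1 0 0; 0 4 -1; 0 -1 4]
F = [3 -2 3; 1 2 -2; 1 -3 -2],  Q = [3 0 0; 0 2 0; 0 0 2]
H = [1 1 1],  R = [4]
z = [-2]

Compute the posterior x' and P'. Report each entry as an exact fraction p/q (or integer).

x̄ = F·x = [5, -7, -2]
P̄ = F·P·Fᵀ + Q = [76 -47 8; -47 43 -9; 8 -9 43]
y = z − H·x̄ = [2]
S = H·P̄·Hᵀ + R = [70]
K = P̄·Hᵀ·S⁻¹ = [37/70; -13/70; 3/5]
x' = x̄ + K·y = [212/35, -258/35, -4/5]
P' = (I − K·H)·P̄ = [3951/70 -2809/70 -71/5; -2809/70 2841/70 -6/5; -71/5 -6/5 89/5]

x' = [212/35, -258/35, -4/5]
P' = [3951/70 -2809/70 -71/5; -2809/70 2841/70 -6/5; -71/5 -6/5 89/5]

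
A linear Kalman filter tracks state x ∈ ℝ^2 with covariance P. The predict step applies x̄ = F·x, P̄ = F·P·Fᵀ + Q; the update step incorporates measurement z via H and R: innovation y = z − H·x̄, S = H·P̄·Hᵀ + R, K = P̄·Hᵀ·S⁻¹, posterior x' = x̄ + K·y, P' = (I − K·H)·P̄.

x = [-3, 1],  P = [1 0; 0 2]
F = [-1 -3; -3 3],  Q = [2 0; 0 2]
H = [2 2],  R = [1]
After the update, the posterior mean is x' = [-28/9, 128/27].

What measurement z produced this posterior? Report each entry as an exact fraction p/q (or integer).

z = [3]

x̄ = F·x = [0, 12]
P̄ = F·P·Fᵀ + Q = [21 -15; -15 29]
S = H·P̄·Hᵀ + R = [81]
K = P̄·Hᵀ·S⁻¹ = [4/27; 28/81]
x' − x̄ = [-28/9, -196/27] = K·y
y = (KᵀK)⁻¹·Kᵀ·(x' − x̄) = [-21]
z = y + H·x̄ = [-21] + [24] = [3]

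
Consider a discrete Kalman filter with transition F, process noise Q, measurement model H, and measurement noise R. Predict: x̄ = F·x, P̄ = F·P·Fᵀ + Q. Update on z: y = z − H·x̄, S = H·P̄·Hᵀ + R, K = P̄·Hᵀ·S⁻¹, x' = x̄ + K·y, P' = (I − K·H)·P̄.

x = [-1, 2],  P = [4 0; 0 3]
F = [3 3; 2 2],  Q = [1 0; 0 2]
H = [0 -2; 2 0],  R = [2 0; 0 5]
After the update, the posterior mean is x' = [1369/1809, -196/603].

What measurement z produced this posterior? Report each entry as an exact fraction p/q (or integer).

z = [1, 2]

x̄ = F·x = [3, 2]
P̄ = F·P·Fᵀ + Q = [64 42; 42 30]
S = H·P̄·Hᵀ + R = [122 -168; -168 261]
K = P̄·Hᵀ·S⁻¹ = [-70/603 752/1809; -86/201 28/603]
x' − x̄ = [-4058/1809, -1402/603] = K·y
y = (KᵀK)⁻¹·Kᵀ·(x' − x̄) = [5, -4]
z = y + H·x̄ = [5, -4] + [-4, 6] = [1, 2]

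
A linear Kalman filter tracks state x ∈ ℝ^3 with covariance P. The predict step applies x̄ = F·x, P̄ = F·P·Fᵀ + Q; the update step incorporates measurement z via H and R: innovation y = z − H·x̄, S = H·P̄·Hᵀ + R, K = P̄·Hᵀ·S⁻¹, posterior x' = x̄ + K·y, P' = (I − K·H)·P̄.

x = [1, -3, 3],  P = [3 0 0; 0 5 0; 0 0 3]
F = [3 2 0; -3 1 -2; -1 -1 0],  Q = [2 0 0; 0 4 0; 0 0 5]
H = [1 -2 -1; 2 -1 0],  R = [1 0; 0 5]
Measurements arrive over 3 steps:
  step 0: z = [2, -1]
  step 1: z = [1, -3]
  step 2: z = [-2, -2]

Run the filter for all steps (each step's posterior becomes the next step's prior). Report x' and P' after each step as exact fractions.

step 0: x' = [-22909/8234, -30539/8234, 10065/4117], P' = [53699/16468 54333/16468 -25193/8234; 54333/16468 75451/16468 -42901/8234; -25193/8234 -42901/8234 30104/4117]
step 1: x' = [-1022443303/345852085, -913504666/345852085, 470460064/345852085], P' = [1197234772/345852085 1188368904/345852085 -1074400641/345852085; 1188368904/345852085 1590381878/345852085 -1760608312/345852085; -1074400641/345852085 -1760608312/345852085 2428316623/345852085]
step 2: x' = [-1088713825319/1238058357353, 1723030851199/3714175072059, 886023905899/3714175072059], P' = [4254603353656/1238058357353 4213155985892/1238058357353 -3800939874175/1238058357353; 4213155985892/1238058357353 16921034004752/3714175072059 -18733911417835/3714175072059; -3800939874175/1238058357353 -18733911417835/3714175072059 51776966094787/7428350144118]

step 0: x̄ = F·x = [-3, -12, 2]
step 0: P̄ = F·P·Fᵀ + Q = [49 -17 -19; -17 48 4; -19 4 13]
step 0: y = z − H·x̄ = [-17, -7]
step 0: S = H·P̄·Hᵀ + R = [377 321; 321 317]
step 0: K = P̄·Hᵀ·S⁻¹ = [-4581/16468 10613/16468; -10767/16468 6643/16468; 401/8234 -1497/8234]
step 0: x' = x̄ + K·y = [-22909/8234, -30539/8234, 10065/4117]
step 0: P' = (I − K·H)·P̄ = [53699/16468 54333/16468 -25193/8234; 54333/16468 75451/16468 -42901/8234; -25193/8234 -42901/8234 30104/4117]
step 1: x̄ = F·x = [-129805/8234, -1036/4117, 26724/4117]
step 1: P̄ = F·P·Fᵀ + Q = [1470027/16468 37534/4117 -145916/4117; 37534/4117 129714/4117 -19516/4117; -145916/4117 -19516/4117 80039/4117]
step 1: y = z − H·x̄ = [187343/8234, 116418/4117]
step 1: S = H·P̄·Hᵀ + R = [4136603/16468 2158175/8234; 2158175/8234 1470190/4117]
step 1: K = P̄·Hᵀ·S⁻¹ = [-21020479/69170417 1394336/1999145; -46357308/69170417 909082/1999145; 3699872/69170417 -448778/1999145]
step 1: x' = x̄ + K·y = [-1022443303/345852085, -913504666/345852085, 470460064/345852085]
step 1: P' = (I − K·H)·P̄ = [1197234772/345852085 1188368904/345852085 -1074400641/345852085; 1188368904/345852085 1590381878/345852085 -1760608312/345852085; -1074400641/345852085 -1760608312/345852085 2428316623/345852085]
step 2: x̄ = F·x = [-4894339241/345852085, 242581023/69170417, 1935947969/345852085]
step 2: P̄ = F·P·Fᵀ + Q = [32088771478/345852085 465876238/69170417 -12714312592/345852085; 465876238/69170417 2096316358/69170417 -258391532/69170417; -12714312592/345852085 -258391532/69170417 6893614883/345852085]
step 2: y = z − H·x̄ = [1712878654/69170417, 10309879427/345852085]
step 2: S = H·P̄·Hᵀ + R = [18439567078/69170417 19526093622/69170417; 19526093622/69170417 131248403367/345852085]
step 2: K = P̄·Hᵀ·S⁻¹ = [-370768743953/1238058357353 859210144284/1238058357353; -822896211331/1238058357353 1671580382120/3714175072059; 117680110501/2476116714706 -814345565443/3714175072059]
step 2: x' = x̄ + K·y = [-1088713825319/1238058357353, 1723030851199/3714175072059, 886023905899/3714175072059]
step 2: P' = (I − K·H)·P̄ = [4254603353656/1238058357353 4213155985892/1238058357353 -3800939874175/1238058357353; 4213155985892/1238058357353 16921034004752/3714175072059 -18733911417835/3714175072059; -3800939874175/1238058357353 -18733911417835/3714175072059 51776966094787/7428350144118]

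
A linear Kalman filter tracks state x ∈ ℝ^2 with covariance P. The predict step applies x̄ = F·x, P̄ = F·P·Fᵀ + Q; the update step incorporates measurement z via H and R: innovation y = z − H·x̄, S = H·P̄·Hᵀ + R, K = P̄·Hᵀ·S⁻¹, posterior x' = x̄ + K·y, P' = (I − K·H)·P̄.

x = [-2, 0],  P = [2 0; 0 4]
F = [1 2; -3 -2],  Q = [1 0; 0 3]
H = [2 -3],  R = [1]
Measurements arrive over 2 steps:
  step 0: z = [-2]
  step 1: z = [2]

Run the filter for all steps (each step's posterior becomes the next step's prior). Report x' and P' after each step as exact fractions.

step 0: x' = [366/337, 472/337], P' = [995/337 646/337; 646/337 913/674]
step 1: x' = [247694/318949, -50194/318949], P' = [343341/318949 215087/318949; 215087/318949 169588/318949]

step 0: x̄ = F·x = [-2, 6]
step 0: P̄ = F·P·Fᵀ + Q = [19 -22; -22 37]
step 0: y = z − H·x̄ = [20]
step 0: S = H·P̄·Hᵀ + R = [674]
step 0: K = P̄·Hᵀ·S⁻¹ = [52/337; -155/674]
step 0: x' = x̄ + K·y = [366/337, 472/337]
step 0: P' = (I − K·H)·P̄ = [995/337 646/337; 646/337 913/674]
step 1: x̄ = F·x = [1310/337, -2042/337]
step 1: P̄ = F·P·Fᵀ + Q = [5742/337 -9979/337; -9979/337 19544/337]
step 1: y = z − H·x̄ = [-8072/337]
step 1: S = H·P̄·Hᵀ + R = [318949/337]
step 1: K = P̄·Hᵀ·S⁻¹ = [41421/318949; -78590/318949]
step 1: x' = x̄ + K·y = [247694/318949, -50194/318949]
step 1: P' = (I − K·H)·P̄ = [343341/318949 215087/318949; 215087/318949 169588/318949]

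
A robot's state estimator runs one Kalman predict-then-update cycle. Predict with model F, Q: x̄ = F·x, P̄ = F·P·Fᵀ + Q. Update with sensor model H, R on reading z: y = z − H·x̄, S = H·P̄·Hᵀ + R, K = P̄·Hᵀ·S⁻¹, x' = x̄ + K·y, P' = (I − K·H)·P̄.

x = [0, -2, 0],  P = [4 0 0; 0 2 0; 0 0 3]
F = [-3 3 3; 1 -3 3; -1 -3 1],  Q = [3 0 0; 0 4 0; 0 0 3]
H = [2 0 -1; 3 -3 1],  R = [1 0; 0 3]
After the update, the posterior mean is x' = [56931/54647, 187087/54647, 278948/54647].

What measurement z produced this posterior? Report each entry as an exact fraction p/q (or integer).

z = [-3, -2]

x̄ = F·x = [-6, 6, 6]
P̄ = F·P·Fᵀ + Q = [84 -3 3; -3 53 23; 3 23 28]
S = H·P̄·Hᵀ + R = [353 560; 560 1198]
K = P̄·Hᵀ·S⁻¹ = [24915/54647 396/54647; 23229/54647 -34945/109294; -4218/54647 512/54647]
x' − x̄ = [384813/54647, -140795/54647, -48934/54647] = K·y
y = (KᵀK)⁻¹·Kᵀ·(x' − x̄) = [15, 28]
z = y + H·x̄ = [15, 28] + [-18, -30] = [-3, -2]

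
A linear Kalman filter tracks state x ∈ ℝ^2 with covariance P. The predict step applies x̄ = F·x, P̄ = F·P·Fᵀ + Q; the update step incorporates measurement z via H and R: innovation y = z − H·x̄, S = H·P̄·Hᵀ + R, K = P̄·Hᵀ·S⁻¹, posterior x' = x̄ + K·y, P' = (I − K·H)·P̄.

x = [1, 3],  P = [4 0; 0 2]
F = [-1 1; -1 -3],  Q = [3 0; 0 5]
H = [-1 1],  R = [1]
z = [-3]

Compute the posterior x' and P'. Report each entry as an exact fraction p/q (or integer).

x̄ = F·x = [2, -10]
P̄ = F·P·Fᵀ + Q = [9 -2; -2 27]
y = z − H·x̄ = [9]
S = H·P̄·Hᵀ + R = [41]
K = P̄·Hᵀ·S⁻¹ = [-11/41; 29/41]
x' = x̄ + K·y = [-17/41, -149/41]
P' = (I − K·H)·P̄ = [248/41 237/41; 237/41 266/41]

x' = [-17/41, -149/41]
P' = [248/41 237/41; 237/41 266/41]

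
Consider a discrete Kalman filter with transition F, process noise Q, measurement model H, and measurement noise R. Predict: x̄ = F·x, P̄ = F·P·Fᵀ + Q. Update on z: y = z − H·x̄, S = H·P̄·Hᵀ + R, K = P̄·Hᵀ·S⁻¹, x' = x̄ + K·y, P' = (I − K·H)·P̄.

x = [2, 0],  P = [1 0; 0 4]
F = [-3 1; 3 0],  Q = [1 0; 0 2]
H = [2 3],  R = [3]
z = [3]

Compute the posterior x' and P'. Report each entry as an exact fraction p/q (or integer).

x̄ = F·x = [-6, 6]
P̄ = F·P·Fᵀ + Q = [14 -9; -9 11]
y = z − H·x̄ = [-3]
S = H·P̄·Hᵀ + R = [50]
K = P̄·Hᵀ·S⁻¹ = [1/50; 3/10]
x' = x̄ + K·y = [-303/50, 51/10]
P' = (I − K·H)·P̄ = [699/50 -93/10; -93/10 13/2]

x' = [-303/50, 51/10]
P' = [699/50 -93/10; -93/10 13/2]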